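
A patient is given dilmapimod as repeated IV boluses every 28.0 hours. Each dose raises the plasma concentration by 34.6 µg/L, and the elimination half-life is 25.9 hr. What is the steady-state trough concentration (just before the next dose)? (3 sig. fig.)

31.0 µg/L

k = ln 2 / 25.9 = 0.02676 hr⁻¹
Fraction remaining after one interval: e^(−kτ) = e^(−0.02676 × 28.0) = 0.4727
R = 1 / (1 − 0.4727) = 1.896
Css,max = 34.6 × 1.896 = 65.61 µg/L
Css,min = Css,max × e^(−kτ) = 65.61 × 0.4727 ≈ 31.0 µg/L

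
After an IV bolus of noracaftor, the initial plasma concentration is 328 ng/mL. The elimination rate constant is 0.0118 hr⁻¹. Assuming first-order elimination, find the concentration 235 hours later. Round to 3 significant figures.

C(t) = C₀ e^(−kt) = 328 × e^(−0.01180 × 235) = 328 × e^(−2.773) = 328 × 0.06247 ≈ 20.5 ng/mL

20.5 ng/mL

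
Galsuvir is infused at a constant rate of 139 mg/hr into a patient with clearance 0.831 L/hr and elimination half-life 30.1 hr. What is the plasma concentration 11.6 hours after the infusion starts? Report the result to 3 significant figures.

Css = rate / CL = 139 / 0.831 = 167.3 mg/L
k = ln 2 / 30.1 = 0.02303 hr⁻¹
C(t) = Css (1 − e^(−kt)) = 167.3 × (1 − e^(−0.2671)) = 167.3 × 0.2344 ≈ 39.2 mg/L

39.2 mg/L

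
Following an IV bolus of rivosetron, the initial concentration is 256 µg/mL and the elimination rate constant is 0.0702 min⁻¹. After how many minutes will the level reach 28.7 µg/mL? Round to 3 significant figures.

31.2 minutes

C(t) = C₀ e^(−kt)  ⇒  t = ln(C₀/C) / k
t = ln(256/28.7) / 0.07020 = 2.188 / 0.07020 ≈ 31.2 minutes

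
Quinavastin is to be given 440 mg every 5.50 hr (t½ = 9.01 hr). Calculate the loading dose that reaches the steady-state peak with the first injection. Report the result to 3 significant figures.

k = ln 2 / 9.01 = 0.07693 hr⁻¹
Accumulation ratio R = 1 / (1 − e^(−kτ)) = 1 / (1 − e^(−0.07693×5.50)) = 1 / (1 − 0.6550) = 2.899
Loading dose = maintenance dose × R = 440 × 2.899 ≈ 1280 mg

1280 mg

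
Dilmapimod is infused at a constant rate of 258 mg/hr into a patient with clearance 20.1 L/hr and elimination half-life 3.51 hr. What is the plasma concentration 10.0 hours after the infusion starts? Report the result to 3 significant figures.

11.1 µg/mL

Css = rate / CL = 258 / 20.1 = 12.84 µg/mL
k = ln 2 / 3.51 = 0.1975 hr⁻¹
C(t) = Css (1 − e^(−kt)) = 12.84 × (1 − e^(−1.975)) = 12.84 × 0.8612 ≈ 11.1 µg/mL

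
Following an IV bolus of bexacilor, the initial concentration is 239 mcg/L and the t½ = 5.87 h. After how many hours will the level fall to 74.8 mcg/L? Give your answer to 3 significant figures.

9.84 hours

k = ln 2 / 5.87 = 0.1181 h⁻¹
C(t) = C₀ e^(−kt)  ⇒  t = ln(C₀/C) / k
t = ln(239/74.8) / 0.1181 = 1.162 / 0.1181 ≈ 9.84 hours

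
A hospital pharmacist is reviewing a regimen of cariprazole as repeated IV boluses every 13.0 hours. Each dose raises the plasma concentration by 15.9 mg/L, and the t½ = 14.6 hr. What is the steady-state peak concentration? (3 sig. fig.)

34.5 mg/L

k = ln 2 / 14.6 = 0.04748 hr⁻¹
Fraction remaining after one interval: e^(−kτ) = e^(−0.04748 × 13.0) = 0.5395
R = 1 / (1 − 0.5395) = 2.171
Css,max = 15.9 × 2.171 ≈ 34.5 mg/L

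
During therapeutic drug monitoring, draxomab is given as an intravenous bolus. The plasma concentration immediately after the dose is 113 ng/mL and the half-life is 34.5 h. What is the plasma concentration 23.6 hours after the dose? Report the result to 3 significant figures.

k = ln 2 / 34.5 = 0.02009 h⁻¹
23.6 h is 0.6841 half-lives, so C = 113 × (1/2)^0.6841 = 113 × 0.6224 ≈ 70.3 ng/mL

70.3 ng/mL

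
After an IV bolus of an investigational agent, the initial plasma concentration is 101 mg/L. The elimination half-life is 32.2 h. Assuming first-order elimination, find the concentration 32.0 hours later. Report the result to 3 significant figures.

k = ln 2 / 32.2 = 0.02153 h⁻¹
32.0 h is 0.9938 half-lives, so C = 101 × (1/2)^0.9938 = 101 × 0.5022 ≈ 50.7 mg/L

50.7 mg/L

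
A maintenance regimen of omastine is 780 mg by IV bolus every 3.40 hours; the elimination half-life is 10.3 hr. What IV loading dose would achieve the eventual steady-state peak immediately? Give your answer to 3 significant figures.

k = ln 2 / 10.3 = 0.06730 hr⁻¹
Accumulation ratio R = 1 / (1 − e^(−kτ)) = 1 / (1 − e^(−0.06730×3.40)) = 1 / (1 − 0.7955) = 4.890
Loading dose = maintenance dose × R = 780 × 4.890 ≈ 3810 mg

3810 mg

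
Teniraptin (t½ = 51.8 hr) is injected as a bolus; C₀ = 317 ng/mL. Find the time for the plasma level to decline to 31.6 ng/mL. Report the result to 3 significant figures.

172 hours

k = ln 2 / 51.8 = 0.01338 hr⁻¹
C(t) = C₀ e^(−kt)  ⇒  t = ln(C₀/C) / k
t = ln(317/31.6) / 0.01338 = 2.306 / 0.01338 ≈ 172 hours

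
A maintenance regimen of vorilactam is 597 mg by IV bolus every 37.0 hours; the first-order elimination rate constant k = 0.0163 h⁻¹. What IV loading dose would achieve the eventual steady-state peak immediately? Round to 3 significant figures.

1320 mg

Accumulation ratio R = 1 / (1 − e^(−kτ)) = 1 / (1 − e^(−0.01630×37.0)) = 1 / (1 − 0.5471) = 2.208
Loading dose = maintenance dose × R = 597 × 2.208 ≈ 1320 mg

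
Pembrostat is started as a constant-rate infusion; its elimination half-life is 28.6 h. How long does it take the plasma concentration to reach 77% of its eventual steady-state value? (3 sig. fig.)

60.6 hours

k = ln 2 / 28.6 = 0.02424 h⁻¹
f = 1 − e^(−kt)  ⇒  t = −ln(1 − f) / k
t = −ln(1 − 0.77) / 0.02424 = 1.470 / 0.02424 ≈ 60.6 hours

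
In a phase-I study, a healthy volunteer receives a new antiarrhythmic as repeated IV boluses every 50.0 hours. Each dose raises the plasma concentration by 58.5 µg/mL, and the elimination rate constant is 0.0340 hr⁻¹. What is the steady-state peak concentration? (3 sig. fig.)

71.6 µg/mL

Fraction remaining after one interval: e^(−kτ) = e^(−0.03400 × 50.0) = 0.1827
R = 1 / (1 − 0.1827) = 1.224
Css,max = 58.5 × 1.224 ≈ 71.6 µg/mL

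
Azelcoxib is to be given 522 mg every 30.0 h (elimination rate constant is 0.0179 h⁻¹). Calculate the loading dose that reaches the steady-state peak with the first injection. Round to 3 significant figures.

1260 mg

Accumulation ratio R = 1 / (1 − e^(−kτ)) = 1 / (1 − e^(−0.01790×30.0)) = 1 / (1 − 0.5845) = 2.407
Loading dose = maintenance dose × R = 522 × 2.407 ≈ 1260 mg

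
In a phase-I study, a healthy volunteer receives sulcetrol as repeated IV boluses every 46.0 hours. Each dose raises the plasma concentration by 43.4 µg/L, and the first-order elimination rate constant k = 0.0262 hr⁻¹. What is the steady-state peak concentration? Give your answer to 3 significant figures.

62.0 µg/L

Fraction remaining after one interval: e^(−kτ) = e^(−0.02620 × 46.0) = 0.2996
R = 1 / (1 − 0.2996) = 1.428
Css,max = 43.4 × 1.428 ≈ 62.0 µg/L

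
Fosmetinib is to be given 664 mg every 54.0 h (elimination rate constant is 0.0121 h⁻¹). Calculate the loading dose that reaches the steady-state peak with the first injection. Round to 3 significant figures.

1380 mg

Accumulation ratio R = 1 / (1 − e^(−kτ)) = 1 / (1 − e^(−0.01210×54.0)) = 1 / (1 − 0.5203) = 2.085
Loading dose = maintenance dose × R = 664 × 2.085 ≈ 1380 mg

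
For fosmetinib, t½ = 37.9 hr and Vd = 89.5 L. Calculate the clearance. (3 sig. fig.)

1.64 L/hr

k = ln 2 / t½ = ln 2 / 37.9 = 0.01829 hr⁻¹
CL = k · V = 0.01829 × 89.5 ≈ 1.64 L/hr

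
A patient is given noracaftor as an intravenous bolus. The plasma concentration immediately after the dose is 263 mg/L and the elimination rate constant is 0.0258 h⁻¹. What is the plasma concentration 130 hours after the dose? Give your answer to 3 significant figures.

9.19 mg/L

C(t) = C₀ e^(−kt) = 263 × e^(−0.02580 × 130) = 263 × e^(−3.354) = 263 × 0.03494 ≈ 9.19 mg/L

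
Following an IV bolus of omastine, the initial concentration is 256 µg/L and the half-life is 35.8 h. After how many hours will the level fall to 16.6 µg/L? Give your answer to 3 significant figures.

141 hours

k = ln 2 / 35.8 = 0.01936 h⁻¹
C(t) = C₀ e^(−kt)  ⇒  t = ln(C₀/C) / k
t = ln(256/16.6) / 0.01936 = 2.736 / 0.01936 ≈ 141 hours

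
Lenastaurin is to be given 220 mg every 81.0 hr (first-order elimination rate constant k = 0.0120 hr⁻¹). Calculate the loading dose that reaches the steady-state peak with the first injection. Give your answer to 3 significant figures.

354 mg

Accumulation ratio R = 1 / (1 − e^(−kτ)) = 1 / (1 − e^(−0.01200×81.0)) = 1 / (1 − 0.3783) = 1.609
Loading dose = maintenance dose × R = 220 × 1.609 ≈ 354 mg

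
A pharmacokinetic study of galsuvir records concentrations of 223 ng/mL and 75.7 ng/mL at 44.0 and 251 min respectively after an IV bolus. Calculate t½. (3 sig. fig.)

k = ln(C₁/C₂) / (t₂ − t₁) = ln(223/75.7) / (251 − 44.0)
  = 1.080 / 207.0 = 0.005219 min⁻¹
t½ = ln 2 / k = ln 2 / 0.005219 ≈ 133 minutes

133 minutes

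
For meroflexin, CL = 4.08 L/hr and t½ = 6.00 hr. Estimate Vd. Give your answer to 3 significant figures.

35.3 L

k = ln 2 / t½ = ln 2 / 6.00 = 0.1155 hr⁻¹
V = CL / k = 4.08 / 0.1155 ≈ 35.3 L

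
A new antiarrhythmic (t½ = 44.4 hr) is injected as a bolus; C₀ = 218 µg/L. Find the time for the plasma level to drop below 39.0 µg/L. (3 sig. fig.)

k = ln 2 / 44.4 = 0.01561 hr⁻¹
C(t) = C₀ e^(−kt)  ⇒  t = ln(C₀/C) / k
t = ln(218/39.0) / 0.01561 = 1.721 / 0.01561 ≈ 110 hours

110 hours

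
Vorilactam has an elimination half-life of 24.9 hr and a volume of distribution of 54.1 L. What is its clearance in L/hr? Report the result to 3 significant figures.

k = ln 2 / t½ = ln 2 / 24.9 = 0.02784 hr⁻¹
CL = k · V = 0.02784 × 54.1 ≈ 1.51 L/hr

1.51 L/hr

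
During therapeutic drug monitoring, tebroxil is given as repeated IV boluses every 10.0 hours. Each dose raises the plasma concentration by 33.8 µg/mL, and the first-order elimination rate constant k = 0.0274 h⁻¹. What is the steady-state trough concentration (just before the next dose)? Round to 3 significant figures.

107 µg/mL

Fraction remaining after one interval: e^(−kτ) = e^(−0.02740 × 10.0) = 0.7603
R = 1 / (1 − 0.7603) = 4.172
Css,max = 33.8 × 4.172 = 141.0 µg/mL
Css,min = Css,max × e^(−kτ) = 141.0 × 0.7603 ≈ 107 µg/mL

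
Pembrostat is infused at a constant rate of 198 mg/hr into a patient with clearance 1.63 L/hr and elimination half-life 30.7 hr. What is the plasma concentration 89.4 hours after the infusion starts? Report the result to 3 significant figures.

Css = rate / CL = 198 / 1.63 = 121.5 µg/mL
k = ln 2 / 30.7 = 0.02258 hr⁻¹
C(t) = Css (1 − e^(−kt)) = 121.5 × (1 − e^(−2.018)) = 121.5 × 0.8671 ≈ 105 µg/mL

105 µg/mL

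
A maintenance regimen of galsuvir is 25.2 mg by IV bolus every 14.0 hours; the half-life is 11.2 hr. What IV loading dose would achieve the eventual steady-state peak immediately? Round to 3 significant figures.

43.5 mg

k = ln 2 / 11.2 = 0.06189 hr⁻¹
Accumulation ratio R = 1 / (1 − e^(−kτ)) = 1 / (1 − e^(−0.06189×14.0)) = 1 / (1 − 0.4204) = 1.725
Loading dose = maintenance dose × R = 25.2 × 1.725 ≈ 43.5 mg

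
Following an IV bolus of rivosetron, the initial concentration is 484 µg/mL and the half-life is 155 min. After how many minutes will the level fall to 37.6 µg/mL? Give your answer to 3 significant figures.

571 minutes

k = ln 2 / 155 = 0.004472 min⁻¹
C(t) = C₀ e^(−kt)  ⇒  t = ln(C₀/C) / k
t = ln(484/37.6) / 0.004472 = 2.555 / 0.004472 ≈ 571 minutes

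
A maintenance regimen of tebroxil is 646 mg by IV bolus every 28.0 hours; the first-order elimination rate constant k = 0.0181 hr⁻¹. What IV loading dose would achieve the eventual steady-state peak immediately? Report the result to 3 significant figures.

Accumulation ratio R = 1 / (1 − e^(−kτ)) = 1 / (1 − e^(−0.01810×28.0)) = 1 / (1 − 0.6024) = 2.515
Loading dose = maintenance dose × R = 646 × 2.515 ≈ 1620 mg

1620 mg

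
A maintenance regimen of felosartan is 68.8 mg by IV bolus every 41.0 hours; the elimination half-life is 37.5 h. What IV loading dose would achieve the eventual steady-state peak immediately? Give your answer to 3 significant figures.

k = ln 2 / 37.5 = 0.01848 h⁻¹
Accumulation ratio R = 1 / (1 − e^(−kτ)) = 1 / (1 − e^(−0.01848×41.0)) = 1 / (1 − 0.4687) = 1.882
Loading dose = maintenance dose × R = 68.8 × 1.882 ≈ 129 mg

129 mg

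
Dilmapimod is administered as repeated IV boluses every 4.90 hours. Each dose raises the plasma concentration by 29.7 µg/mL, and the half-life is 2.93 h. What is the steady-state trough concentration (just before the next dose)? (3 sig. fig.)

13.6 µg/mL

k = ln 2 / 2.93 = 0.2366 h⁻¹
Fraction remaining after one interval: e^(−kτ) = e^(−0.2366 × 4.90) = 0.3137
R = 1 / (1 − 0.3137) = 1.457
Css,max = 29.7 × 1.457 = 43.28 µg/mL
Css,min = Css,max × e^(−kτ) = 43.28 × 0.3137 ≈ 13.6 µg/mL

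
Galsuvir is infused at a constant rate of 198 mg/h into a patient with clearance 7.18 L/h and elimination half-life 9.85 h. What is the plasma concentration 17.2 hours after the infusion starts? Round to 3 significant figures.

Css = rate / CL = 198 / 7.18 = 27.58 mg/L
k = ln 2 / 9.85 = 0.07037 h⁻¹
C(t) = Css (1 − e^(−kt)) = 27.58 × (1 − e^(−1.210)) = 27.58 × 0.7019 ≈ 19.4 mg/L

19.4 mg/L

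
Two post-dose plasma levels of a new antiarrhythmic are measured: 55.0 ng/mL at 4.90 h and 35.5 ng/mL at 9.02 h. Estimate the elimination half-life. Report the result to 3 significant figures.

6.52 hours

k = ln(C₁/C₂) / (t₂ − t₁) = ln(55.0/35.5) / (9.02 − 4.90)
  = 0.4378 / 4.120 = 0.1063 h⁻¹
t½ = ln 2 / k = ln 2 / 0.1063 ≈ 6.52 hours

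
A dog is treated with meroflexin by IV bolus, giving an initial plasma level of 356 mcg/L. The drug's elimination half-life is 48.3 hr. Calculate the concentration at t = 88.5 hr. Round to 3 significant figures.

k = ln 2 / 48.3 = 0.01435 hr⁻¹
88.5 hr is 1.832 half-lives, so C = 356 × (1/2)^1.832 = 356 × 0.2808 ≈ 100 mcg/L

100 mcg/L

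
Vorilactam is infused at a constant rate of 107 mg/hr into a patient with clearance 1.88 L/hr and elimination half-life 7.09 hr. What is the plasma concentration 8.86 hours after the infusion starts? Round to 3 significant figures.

33.0 µg/mL

Css = rate / CL = 107 / 1.88 = 56.91 µg/mL
k = ln 2 / 7.09 = 0.09776 hr⁻¹
C(t) = Css (1 − e^(−kt)) = 56.91 × (1 − e^(−0.8662)) = 56.91 × 0.5794 ≈ 33.0 µg/mL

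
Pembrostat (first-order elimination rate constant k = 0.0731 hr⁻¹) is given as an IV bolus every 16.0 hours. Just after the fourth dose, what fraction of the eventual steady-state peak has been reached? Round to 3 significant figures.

f_n = 1 − e^(−nkτ) = 1 − e^(−4 × 0.07310 × 16.0) = 1 − e^(−4.678) = 1 − 0.009294 ≈ 0.991

0.991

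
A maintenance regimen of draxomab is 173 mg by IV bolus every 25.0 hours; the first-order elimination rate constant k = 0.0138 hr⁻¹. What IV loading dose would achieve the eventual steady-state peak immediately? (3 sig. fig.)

Accumulation ratio R = 1 / (1 − e^(−kτ)) = 1 / (1 − e^(−0.01380×25.0)) = 1 / (1 − 0.7082) = 3.427
Loading dose = maintenance dose × R = 173 × 3.427 ≈ 593 mg

593 mg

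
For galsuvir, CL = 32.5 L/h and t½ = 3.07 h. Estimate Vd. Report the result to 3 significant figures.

k = ln 2 / t½ = ln 2 / 3.07 = 0.2258 h⁻¹
V = CL / k = 32.5 / 0.2258 ≈ 144 L

144 L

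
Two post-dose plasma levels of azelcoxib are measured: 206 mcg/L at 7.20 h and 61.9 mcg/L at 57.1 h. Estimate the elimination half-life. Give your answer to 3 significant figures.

28.8 hours

k = ln(C₁/C₂) / (t₂ − t₁) = ln(206/61.9) / (57.1 − 7.20)
  = 1.202 / 49.90 = 0.02410 h⁻¹
t½ = ln 2 / k = ln 2 / 0.02410 ≈ 28.8 hours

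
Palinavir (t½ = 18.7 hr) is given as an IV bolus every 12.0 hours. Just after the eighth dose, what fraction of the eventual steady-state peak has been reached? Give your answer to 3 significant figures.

k = ln 2 / 18.7 = 0.03707 hr⁻¹
f_n = 1 − e^(−nkτ) = 1 − e^(−8 × 0.03707 × 12.0) = 1 − e^(−3.558) = 1 − 0.02848 ≈ 0.972

0.972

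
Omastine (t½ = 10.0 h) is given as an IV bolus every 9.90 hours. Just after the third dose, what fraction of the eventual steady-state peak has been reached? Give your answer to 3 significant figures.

k = ln 2 / 10.0 = 0.06931 h⁻¹
f_n = 1 − e^(−nkτ) = 1 − e^(−3 × 0.06931 × 9.90) = 1 − e^(−2.059) = 1 − 0.1276 ≈ 0.872

0.872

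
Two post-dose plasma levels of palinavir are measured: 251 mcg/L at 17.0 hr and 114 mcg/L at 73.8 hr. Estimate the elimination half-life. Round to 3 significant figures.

49.9 hours

k = ln(C₁/C₂) / (t₂ − t₁) = ln(251/114) / (73.8 − 17.0)
  = 0.7893 / 56.80 = 0.01390 hr⁻¹
t½ = ln 2 / k = ln 2 / 0.01390 ≈ 49.9 hours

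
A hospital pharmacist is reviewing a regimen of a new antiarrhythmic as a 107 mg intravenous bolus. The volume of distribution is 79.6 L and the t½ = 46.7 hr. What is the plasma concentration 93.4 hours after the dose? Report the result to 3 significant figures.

C₀ = dose / V = 107 / 79.6 = 1.344 µg/mL
k = ln 2 / 46.7 = 0.01484 hr⁻¹
C(t) = C₀ e^(−kt) = 1.344 × e^(−0.01484 × 93.4) = 1.344 × e^(−1.386) = 1.344 × 0.2500 ≈ 0.336 µg/mL

0.336 µg/mL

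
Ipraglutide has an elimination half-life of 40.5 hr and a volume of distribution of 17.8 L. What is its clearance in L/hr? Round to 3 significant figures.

k = ln 2 / t½ = ln 2 / 40.5 = 0.01711 hr⁻¹
CL = k · V = 0.01711 × 17.8 ≈ 0.305 L/hr

0.305 L/hr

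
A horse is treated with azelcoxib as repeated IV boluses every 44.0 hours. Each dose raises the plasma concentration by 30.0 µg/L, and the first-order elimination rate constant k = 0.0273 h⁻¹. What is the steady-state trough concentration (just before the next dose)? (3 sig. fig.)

12.9 µg/L

Fraction remaining after one interval: e^(−kτ) = e^(−0.02730 × 44.0) = 0.3008
R = 1 / (1 − 0.3008) = 1.430
Css,max = 30.0 × 1.430 = 42.91 µg/L
Css,min = Css,max × e^(−kτ) = 42.91 × 0.3008 ≈ 12.9 µg/L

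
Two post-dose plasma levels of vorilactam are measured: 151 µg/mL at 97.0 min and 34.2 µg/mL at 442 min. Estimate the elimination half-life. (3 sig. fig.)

161 minutes

k = ln(C₁/C₂) / (t₂ − t₁) = ln(151/34.2) / (442 − 97.0)
  = 1.485 / 345.0 = 0.004305 min⁻¹
t½ = ln 2 / k = ln 2 / 0.004305 ≈ 161 minutes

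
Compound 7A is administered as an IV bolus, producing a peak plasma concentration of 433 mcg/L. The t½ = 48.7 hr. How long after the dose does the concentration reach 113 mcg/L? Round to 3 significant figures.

k = ln 2 / 48.7 = 0.01423 hr⁻¹
C(t) = C₀ e^(−kt)  ⇒  t = ln(C₀/C) / k
t = ln(433/113) / 0.01423 = 1.343 / 0.01423 ≈ 94.4 hours

94.4 hours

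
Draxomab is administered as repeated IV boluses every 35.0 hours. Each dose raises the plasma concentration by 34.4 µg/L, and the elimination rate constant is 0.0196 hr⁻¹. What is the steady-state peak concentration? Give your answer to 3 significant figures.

69.3 µg/L

Fraction remaining after one interval: e^(−kτ) = e^(−0.01960 × 35.0) = 0.5036
R = 1 / (1 − 0.5036) = 2.014
Css,max = 34.4 × 2.014 ≈ 69.3 µg/L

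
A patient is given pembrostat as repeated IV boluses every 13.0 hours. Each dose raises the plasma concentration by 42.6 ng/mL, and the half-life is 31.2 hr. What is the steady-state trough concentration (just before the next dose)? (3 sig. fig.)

127 ng/mL

k = ln 2 / 31.2 = 0.02222 hr⁻¹
Fraction remaining after one interval: e^(−kτ) = e^(−0.02222 × 13.0) = 0.7492
R = 1 / (1 − 0.7492) = 3.987
Css,max = 42.6 × 3.987 = 169.8 ng/mL
Css,min = Css,max × e^(−kτ) = 169.8 × 0.7492 ≈ 127 ng/mL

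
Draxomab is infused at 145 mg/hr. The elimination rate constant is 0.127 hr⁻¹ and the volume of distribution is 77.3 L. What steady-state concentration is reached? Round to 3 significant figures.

CL = k · V = 0.127 × 77.3 = 9.817 L/hr
Css = rate / CL = 145 / 9.817 ≈ 14.8 mg/L

14.8 mg/L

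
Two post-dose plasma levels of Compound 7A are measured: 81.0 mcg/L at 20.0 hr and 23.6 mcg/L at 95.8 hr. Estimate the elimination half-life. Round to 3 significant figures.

42.6 hours

k = ln(C₁/C₂) / (t₂ − t₁) = ln(81.0/23.6) / (95.8 − 20.0)
  = 1.233 / 75.80 = 0.01627 hr⁻¹
t½ = ln 2 / k = ln 2 / 0.01627 ≈ 42.6 hours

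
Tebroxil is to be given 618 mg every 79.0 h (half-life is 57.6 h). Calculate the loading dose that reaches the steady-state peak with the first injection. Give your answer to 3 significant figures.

1010 mg

k = ln 2 / 57.6 = 0.01203 h⁻¹
Accumulation ratio R = 1 / (1 − e^(−kτ)) = 1 / (1 − e^(−0.01203×79.0)) = 1 / (1 − 0.3865) = 1.630
Loading dose = maintenance dose × R = 618 × 1.630 ≈ 1010 mg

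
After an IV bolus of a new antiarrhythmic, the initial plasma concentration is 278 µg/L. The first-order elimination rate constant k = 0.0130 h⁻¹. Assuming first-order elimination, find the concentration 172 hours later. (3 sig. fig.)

29.7 µg/L

C(t) = C₀ e^(−kt) = 278 × e^(−0.01300 × 172) = 278 × e^(−2.236) = 278 × 0.1069 ≈ 29.7 µg/L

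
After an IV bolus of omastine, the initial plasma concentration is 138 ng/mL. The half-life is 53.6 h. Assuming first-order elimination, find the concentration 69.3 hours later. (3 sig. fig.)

56.3 ng/mL

k = ln 2 / 53.6 = 0.01293 h⁻¹
C(t) = C₀ e^(−kt) = 138 × e^(−0.01293 × 69.3) = 138 × e^(−0.8962) = 138 × 0.4081 ≈ 56.3 ng/mL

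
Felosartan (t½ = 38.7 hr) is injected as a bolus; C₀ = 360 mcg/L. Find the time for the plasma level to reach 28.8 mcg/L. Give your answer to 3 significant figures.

141 hours

k = ln 2 / 38.7 = 0.01791 hr⁻¹
C(t) = C₀ e^(−kt)  ⇒  t = ln(C₀/C) / k
t = ln(360/28.8) / 0.01791 = 2.526 / 0.01791 ≈ 141 hours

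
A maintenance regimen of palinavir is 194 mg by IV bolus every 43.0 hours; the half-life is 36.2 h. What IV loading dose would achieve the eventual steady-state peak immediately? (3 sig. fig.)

k = ln 2 / 36.2 = 0.01915 h⁻¹
Accumulation ratio R = 1 / (1 − e^(−kτ)) = 1 / (1 − e^(−0.01915×43.0)) = 1 / (1 − 0.4390) = 1.782
Loading dose = maintenance dose × R = 194 × 1.782 ≈ 346 mg

346 mg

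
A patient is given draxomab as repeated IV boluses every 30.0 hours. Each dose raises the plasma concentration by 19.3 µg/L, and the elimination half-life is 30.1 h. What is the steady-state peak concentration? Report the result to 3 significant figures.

k = ln 2 / 30.1 = 0.02303 h⁻¹
Fraction remaining after one interval: e^(−kτ) = e^(−0.02303 × 30.0) = 0.5012
R = 1 / (1 − 0.5012) = 2.005
Css,max = 19.3 × 2.005 ≈ 38.7 µg/L

38.7 µg/L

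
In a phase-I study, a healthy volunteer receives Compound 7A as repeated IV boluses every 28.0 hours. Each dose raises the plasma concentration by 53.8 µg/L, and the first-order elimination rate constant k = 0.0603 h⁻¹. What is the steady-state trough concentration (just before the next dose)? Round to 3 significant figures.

Fraction remaining after one interval: e^(−kτ) = e^(−0.06030 × 28.0) = 0.1848
R = 1 / (1 − 0.1848) = 1.227
Css,max = 53.8 × 1.227 = 66.00 µg/L
Css,min = Css,max × e^(−kτ) = 66.00 × 0.1848 ≈ 12.2 µg/L

12.2 µg/L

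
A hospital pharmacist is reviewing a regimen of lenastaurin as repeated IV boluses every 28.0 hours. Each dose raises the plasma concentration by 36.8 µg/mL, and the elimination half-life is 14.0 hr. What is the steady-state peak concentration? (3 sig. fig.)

49.1 µg/mL

k = ln 2 / 14.0 = 0.04951 hr⁻¹
Fraction remaining after one interval: e^(−kτ) = e^(−0.04951 × 28.0) = 0.2500
R = 1 / (1 − 0.2500) = 1.333
Css,max = 36.8 × 1.333 ≈ 49.1 µg/mL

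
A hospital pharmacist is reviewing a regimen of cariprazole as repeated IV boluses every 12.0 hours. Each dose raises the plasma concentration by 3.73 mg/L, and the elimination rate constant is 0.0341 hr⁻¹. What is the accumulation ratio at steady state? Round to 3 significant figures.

2.98

Fraction remaining after one interval: e^(−kτ) = e^(−0.03410 × 12.0) = 0.6642
R = 1 / (1 − 0.6642) = 1 / 0.3358 ≈ 2.98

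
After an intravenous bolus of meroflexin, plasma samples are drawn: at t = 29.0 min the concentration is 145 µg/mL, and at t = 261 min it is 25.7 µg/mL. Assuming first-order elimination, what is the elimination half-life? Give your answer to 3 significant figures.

92.9 minutes

k = ln(C₁/C₂) / (t₂ − t₁) = ln(145/25.7) / (261 − 29.0)
  = 1.730 / 232.0 = 0.007458 min⁻¹
t½ = ln 2 / k = ln 2 / 0.007458 ≈ 92.9 minutes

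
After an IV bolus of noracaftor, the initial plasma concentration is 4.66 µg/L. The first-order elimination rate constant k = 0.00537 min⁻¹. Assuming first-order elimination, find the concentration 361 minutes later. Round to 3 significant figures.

C(t) = C₀ e^(−kt) = 4.66 × e^(−0.005370 × 361) = 4.66 × e^(−1.939) = 4.66 × 0.1439 ≈ 0.671 µg/L

0.671 µg/L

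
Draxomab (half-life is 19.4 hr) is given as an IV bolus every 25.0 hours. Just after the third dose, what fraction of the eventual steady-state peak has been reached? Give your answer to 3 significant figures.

0.931

k = ln 2 / 19.4 = 0.03573 hr⁻¹
f_n = 1 − e^(−nkτ) = 1 − e^(−3 × 0.03573 × 25.0) = 1 − e^(−2.680) = 1 − 0.06858 ≈ 0.931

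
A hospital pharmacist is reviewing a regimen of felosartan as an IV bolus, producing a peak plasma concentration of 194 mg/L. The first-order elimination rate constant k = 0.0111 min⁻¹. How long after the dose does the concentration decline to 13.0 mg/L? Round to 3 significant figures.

244 minutes

C(t) = C₀ e^(−kt)  ⇒  t = ln(C₀/C) / k
t = ln(194/13.0) / 0.01110 = 2.703 / 0.01110 ≈ 244 minutes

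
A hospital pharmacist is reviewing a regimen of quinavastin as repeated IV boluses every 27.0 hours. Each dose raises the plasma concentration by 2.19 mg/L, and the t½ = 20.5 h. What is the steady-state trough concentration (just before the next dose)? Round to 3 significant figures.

1.47 mg/L

k = ln 2 / 20.5 = 0.03381 h⁻¹
Fraction remaining after one interval: e^(−kτ) = e^(−0.03381 × 27.0) = 0.4013
R = 1 / (1 − 0.4013) = 1.670
Css,max = 2.19 × 1.670 = 3.658 mg/L
Css,min = Css,max × e^(−kτ) = 3.658 × 0.4013 ≈ 1.47 mg/L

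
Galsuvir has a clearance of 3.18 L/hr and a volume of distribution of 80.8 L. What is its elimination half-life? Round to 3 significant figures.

k = CL / V = 3.18 / 80.8 = 0.03936 hr⁻¹
t½ = ln 2 / k = ln 2 / 0.03936 ≈ 17.6 hours

17.6 hours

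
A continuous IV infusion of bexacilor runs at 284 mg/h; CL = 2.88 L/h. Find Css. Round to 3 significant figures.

Css = infusion rate / CL = 284 / 2.88 ≈ 98.6 µg/mL

98.6 µg/mL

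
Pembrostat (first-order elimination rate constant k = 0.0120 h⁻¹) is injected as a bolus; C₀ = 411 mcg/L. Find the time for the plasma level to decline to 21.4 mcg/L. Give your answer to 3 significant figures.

246 hours

C(t) = C₀ e^(−kt)  ⇒  t = ln(C₀/C) / k
t = ln(411/21.4) / 0.01200 = 2.955 / 0.01200 ≈ 246 hours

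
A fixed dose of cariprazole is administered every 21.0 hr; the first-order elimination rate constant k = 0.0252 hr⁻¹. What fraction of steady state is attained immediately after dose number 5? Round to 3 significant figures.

0.929

f_n = 1 − e^(−nkτ) = 1 − e^(−5 × 0.02520 × 21.0) = 1 − e^(−2.646) = 1 − 0.07093 ≈ 0.929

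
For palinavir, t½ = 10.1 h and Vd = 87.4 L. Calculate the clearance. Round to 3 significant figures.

k = ln 2 / t½ = ln 2 / 10.1 = 0.06863 h⁻¹
CL = k · V = 0.06863 × 87.4 ≈ 6.00 L/h

6.00 L/h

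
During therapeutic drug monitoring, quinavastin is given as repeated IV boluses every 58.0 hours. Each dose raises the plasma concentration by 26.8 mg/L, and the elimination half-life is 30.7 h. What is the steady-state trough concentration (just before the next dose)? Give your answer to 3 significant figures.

9.91 mg/L

k = ln 2 / 30.7 = 0.02258 h⁻¹
Fraction remaining after one interval: e^(−kτ) = e^(−0.02258 × 58.0) = 0.2699
R = 1 / (1 − 0.2699) = 1.370
Css,max = 26.8 × 1.370 = 36.71 mg/L
Css,min = Css,max × e^(−kτ) = 36.71 × 0.2699 ≈ 9.91 mg/L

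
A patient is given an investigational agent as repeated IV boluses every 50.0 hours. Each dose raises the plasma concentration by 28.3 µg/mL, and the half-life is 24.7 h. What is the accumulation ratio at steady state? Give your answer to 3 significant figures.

k = ln 2 / 24.7 = 0.02806 h⁻¹
Fraction remaining after one interval: e^(−kτ) = e^(−0.02806 × 50.0) = 0.2458
R = 1 / (1 − 0.2458) = 1 / 0.7542 ≈ 1.33

1.33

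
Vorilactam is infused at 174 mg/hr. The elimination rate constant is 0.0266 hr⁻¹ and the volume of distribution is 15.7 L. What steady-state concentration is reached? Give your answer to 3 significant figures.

CL = k · V = 0.0266 × 15.7 = 0.4176 L/hr
Css = rate / CL = 174 / 0.4176 ≈ 417 mg/L

417 mg/L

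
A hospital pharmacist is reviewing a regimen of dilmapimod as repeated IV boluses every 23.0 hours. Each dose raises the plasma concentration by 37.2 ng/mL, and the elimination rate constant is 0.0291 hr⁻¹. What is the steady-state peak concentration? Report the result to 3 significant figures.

76.2 ng/mL

Fraction remaining after one interval: e^(−kτ) = e^(−0.02910 × 23.0) = 0.5121
R = 1 / (1 − 0.5121) = 2.049
Css,max = 37.2 × 2.049 ≈ 76.2 ng/mL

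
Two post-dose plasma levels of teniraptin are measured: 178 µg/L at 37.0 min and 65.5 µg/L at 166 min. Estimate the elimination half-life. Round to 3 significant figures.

89.4 minutes

k = ln(C₁/C₂) / (t₂ − t₁) = ln(178/65.5) / (166 − 37.0)
  = 0.9997 / 129.0 = 0.007750 min⁻¹
t½ = ln 2 / k = ln 2 / 0.007750 ≈ 89.4 minutes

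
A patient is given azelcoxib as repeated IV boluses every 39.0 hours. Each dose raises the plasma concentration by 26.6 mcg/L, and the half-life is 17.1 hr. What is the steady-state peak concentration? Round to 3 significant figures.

33.5 mcg/L

k = ln 2 / 17.1 = 0.04053 hr⁻¹
Fraction remaining after one interval: e^(−kτ) = e^(−0.04053 × 39.0) = 0.2058
R = 1 / (1 − 0.2058) = 1.259
Css,max = 26.6 × 1.259 ≈ 33.5 mcg/L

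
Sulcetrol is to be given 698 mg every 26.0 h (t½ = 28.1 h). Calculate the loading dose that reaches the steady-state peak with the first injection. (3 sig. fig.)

1470 mg

k = ln 2 / 28.1 = 0.02467 h⁻¹
Accumulation ratio R = 1 / (1 − e^(−kτ)) = 1 / (1 − e^(−0.02467×26.0)) = 1 / (1 − 0.5266) = 2.112
Loading dose = maintenance dose × R = 698 × 2.112 ≈ 1470 mg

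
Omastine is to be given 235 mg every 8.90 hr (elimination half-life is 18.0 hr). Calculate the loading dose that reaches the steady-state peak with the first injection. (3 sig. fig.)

810 mg

k = ln 2 / 18.0 = 0.03851 hr⁻¹
Accumulation ratio R = 1 / (1 − e^(−kτ)) = 1 / (1 − e^(−0.03851×8.90)) = 1 / (1 − 0.7098) = 3.446
Loading dose = maintenance dose × R = 235 × 3.446 ≈ 810 mg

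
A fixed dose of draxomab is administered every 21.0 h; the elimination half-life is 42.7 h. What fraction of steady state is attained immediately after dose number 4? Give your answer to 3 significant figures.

k = ln 2 / 42.7 = 0.01623 h⁻¹
f_n = 1 − e^(−nkτ) = 1 − e^(−4 × 0.01623 × 21.0) = 1 − e^(−1.364) = 1 − 0.2557 ≈ 0.744

0.744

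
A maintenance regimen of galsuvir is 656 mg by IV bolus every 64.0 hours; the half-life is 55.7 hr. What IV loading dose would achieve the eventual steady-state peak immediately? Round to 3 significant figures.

1190 mg

k = ln 2 / 55.7 = 0.01244 hr⁻¹
Accumulation ratio R = 1 / (1 − e^(−kτ)) = 1 / (1 − e^(−0.01244×64.0)) = 1 / (1 − 0.4509) = 1.821
Loading dose = maintenance dose × R = 656 × 1.821 ≈ 1190 mg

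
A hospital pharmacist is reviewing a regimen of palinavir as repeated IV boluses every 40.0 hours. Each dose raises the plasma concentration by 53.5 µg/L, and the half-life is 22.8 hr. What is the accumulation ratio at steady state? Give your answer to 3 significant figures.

1.42

k = ln 2 / 22.8 = 0.03040 hr⁻¹
Fraction remaining after one interval: e^(−kτ) = e^(−0.03040 × 40.0) = 0.2964
R = 1 / (1 − 0.2964) = 1 / 0.7036 ≈ 1.42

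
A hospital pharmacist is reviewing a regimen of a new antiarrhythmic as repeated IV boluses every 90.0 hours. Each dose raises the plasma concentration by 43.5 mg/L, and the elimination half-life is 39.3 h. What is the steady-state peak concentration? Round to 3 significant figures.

k = ln 2 / 39.3 = 0.01764 h⁻¹
Fraction remaining after one interval: e^(−kτ) = e^(−0.01764 × 90.0) = 0.2045
R = 1 / (1 − 0.2045) = 1.257
Css,max = 43.5 × 1.257 ≈ 54.7 mg/L

54.7 mg/L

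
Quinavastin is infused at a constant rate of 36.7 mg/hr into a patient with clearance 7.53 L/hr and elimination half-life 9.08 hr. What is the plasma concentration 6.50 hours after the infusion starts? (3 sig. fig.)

1.91 µg/mL

Css = rate / CL = 36.7 / 7.53 = 4.874 µg/mL
k = ln 2 / 9.08 = 0.07634 hr⁻¹
C(t) = Css (1 − e^(−kt)) = 4.874 × (1 − e^(−0.4962)) = 4.874 × 0.3912 ≈ 1.91 µg/mL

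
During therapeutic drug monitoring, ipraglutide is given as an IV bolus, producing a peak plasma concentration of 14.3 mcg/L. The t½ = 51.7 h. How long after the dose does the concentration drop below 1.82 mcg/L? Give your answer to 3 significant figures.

154 hours

k = ln 2 / 51.7 = 0.01341 h⁻¹
C(t) = C₀ e^(−kt)  ⇒  t = ln(C₀/C) / k
t = ln(14.3/1.82) / 0.01341 = 2.061 / 0.01341 ≈ 154 hours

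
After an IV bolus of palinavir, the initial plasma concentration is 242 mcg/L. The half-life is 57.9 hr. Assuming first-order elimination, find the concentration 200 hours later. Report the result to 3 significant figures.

22.1 mcg/L

k = ln 2 / 57.9 = 0.01197 hr⁻¹
C(t) = C₀ e^(−kt) = 242 × e^(−0.01197 × 200) = 242 × e^(−2.394) = 242 × 0.09124 ≈ 22.1 mcg/L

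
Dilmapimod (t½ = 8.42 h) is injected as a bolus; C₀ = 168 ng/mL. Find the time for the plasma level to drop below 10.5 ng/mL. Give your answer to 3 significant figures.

33.7 hours

k = ln 2 / 8.42 = 0.08232 h⁻¹
C(t) = C₀ e^(−kt)  ⇒  t = ln(C₀/C) / k
t = ln(168/10.5) / 0.08232 = 2.773 / 0.08232 ≈ 33.7 hours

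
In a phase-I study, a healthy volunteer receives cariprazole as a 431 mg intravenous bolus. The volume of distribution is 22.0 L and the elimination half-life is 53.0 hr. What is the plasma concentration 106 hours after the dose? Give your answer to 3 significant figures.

4.90 µg/mL

C₀ = dose / V = 431 / 22.0 = 19.59 µg/mL
k = ln 2 / 53.0 = 0.01308 hr⁻¹
C(t) = C₀ e^(−kt) = 19.59 × e^(−0.01308 × 106) = 19.59 × e^(−1.386) = 19.59 × 0.2500 ≈ 4.90 µg/mL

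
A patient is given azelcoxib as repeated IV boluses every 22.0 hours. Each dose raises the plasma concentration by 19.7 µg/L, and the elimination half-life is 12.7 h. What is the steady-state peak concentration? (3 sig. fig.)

28.2 µg/L

k = ln 2 / 12.7 = 0.05458 h⁻¹
Fraction remaining after one interval: e^(−kτ) = e^(−0.05458 × 22.0) = 0.3010
R = 1 / (1 − 0.3010) = 1.431
Css,max = 19.7 × 1.431 ≈ 28.2 µg/L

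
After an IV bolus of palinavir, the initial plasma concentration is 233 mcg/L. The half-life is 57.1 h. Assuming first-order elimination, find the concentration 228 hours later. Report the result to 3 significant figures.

k = ln 2 / 57.1 = 0.01214 h⁻¹
C(t) = C₀ e^(−kt) = 233 × e^(−0.01214 × 228) = 233 × e^(−2.768) = 233 × 0.06280 ≈ 14.6 mcg/L

14.6 mcg/L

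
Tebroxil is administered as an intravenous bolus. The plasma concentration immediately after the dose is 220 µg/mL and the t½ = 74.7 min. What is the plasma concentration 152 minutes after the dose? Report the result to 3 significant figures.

k = ln 2 / 74.7 = 0.009279 min⁻¹
C(t) = C₀ e^(−kt) = 220 × e^(−0.009279 × 152) = 220 × e^(−1.410) = 220 × 0.2440 ≈ 53.7 µg/mL

53.7 µg/mL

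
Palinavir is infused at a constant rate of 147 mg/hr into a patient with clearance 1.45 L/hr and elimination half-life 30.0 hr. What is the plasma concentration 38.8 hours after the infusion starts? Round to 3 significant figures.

Css = rate / CL = 147 / 1.45 = 101.4 mg/L
k = ln 2 / 30.0 = 0.02310 hr⁻¹
C(t) = Css (1 − e^(−kt)) = 101.4 × (1 − e^(−0.8965)) = 101.4 × 0.5920 ≈ 60.0 mg/L

60.0 mg/L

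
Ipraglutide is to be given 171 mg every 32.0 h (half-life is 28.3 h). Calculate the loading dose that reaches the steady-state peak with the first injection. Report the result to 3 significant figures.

k = ln 2 / 28.3 = 0.02449 h⁻¹
Accumulation ratio R = 1 / (1 − e^(−kτ)) = 1 / (1 − e^(−0.02449×32.0)) = 1 / (1 − 0.4567) = 1.841
Loading dose = maintenance dose × R = 171 × 1.841 ≈ 315 mg

315 mg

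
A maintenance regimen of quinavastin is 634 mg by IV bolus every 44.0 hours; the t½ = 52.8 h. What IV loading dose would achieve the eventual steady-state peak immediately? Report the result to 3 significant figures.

1440 mg

k = ln 2 / 52.8 = 0.01313 h⁻¹
Accumulation ratio R = 1 / (1 − e^(−kτ)) = 1 / (1 − e^(−0.01313×44.0)) = 1 / (1 − 0.5612) = 2.279
Loading dose = maintenance dose × R = 634 × 2.279 ≈ 1440 mg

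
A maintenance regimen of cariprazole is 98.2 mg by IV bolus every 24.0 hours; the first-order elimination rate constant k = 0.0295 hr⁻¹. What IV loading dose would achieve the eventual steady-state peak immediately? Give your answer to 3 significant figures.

194 mg

Accumulation ratio R = 1 / (1 − e^(−kτ)) = 1 / (1 − e^(−0.02950×24.0)) = 1 / (1 − 0.4926) = 1.971
Loading dose = maintenance dose × R = 98.2 × 1.971 ≈ 194 mg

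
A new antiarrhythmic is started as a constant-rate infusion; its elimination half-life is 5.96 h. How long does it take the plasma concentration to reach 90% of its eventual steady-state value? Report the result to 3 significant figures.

19.8 hours

k = ln 2 / 5.96 = 0.1163 h⁻¹
f = 1 − e^(−kt)  ⇒  t = −ln(1 − f) / k
t = −ln(1 − 0.9) / 0.1163 = 2.303 / 0.1163 ≈ 19.8 hours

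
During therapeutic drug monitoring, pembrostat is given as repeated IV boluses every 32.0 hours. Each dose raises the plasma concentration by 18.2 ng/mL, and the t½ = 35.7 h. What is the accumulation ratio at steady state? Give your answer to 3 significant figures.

k = ln 2 / 35.7 = 0.01942 h⁻¹
Fraction remaining after one interval: e^(−kτ) = e^(−0.01942 × 32.0) = 0.5372
R = 1 / (1 − 0.5372) = 1 / 0.4628 ≈ 2.16

2.16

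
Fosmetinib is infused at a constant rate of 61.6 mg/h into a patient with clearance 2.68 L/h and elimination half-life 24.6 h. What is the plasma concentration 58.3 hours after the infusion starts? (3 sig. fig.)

Css = rate / CL = 61.6 / 2.68 = 22.99 mg/L
k = ln 2 / 24.6 = 0.02818 h⁻¹
C(t) = Css (1 − e^(−kt)) = 22.99 × (1 − e^(−1.643)) = 22.99 × 0.8065 ≈ 18.5 mg/L

18.5 mg/L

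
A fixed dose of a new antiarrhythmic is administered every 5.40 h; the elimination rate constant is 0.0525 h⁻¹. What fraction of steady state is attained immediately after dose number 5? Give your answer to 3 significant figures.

0.758

f_n = 1 − e^(−nkτ) = 1 − e^(−5 × 0.05250 × 5.40) = 1 − e^(−1.418) = 1 − 0.2423 ≈ 0.758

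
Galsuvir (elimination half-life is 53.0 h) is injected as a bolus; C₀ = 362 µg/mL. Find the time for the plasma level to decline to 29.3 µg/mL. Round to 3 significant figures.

k = ln 2 / 53.0 = 0.01308 h⁻¹
C(t) = C₀ e^(−kt)  ⇒  t = ln(C₀/C) / k
t = ln(362/29.3) / 0.01308 = 2.514 / 0.01308 ≈ 192 hours

192 hours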